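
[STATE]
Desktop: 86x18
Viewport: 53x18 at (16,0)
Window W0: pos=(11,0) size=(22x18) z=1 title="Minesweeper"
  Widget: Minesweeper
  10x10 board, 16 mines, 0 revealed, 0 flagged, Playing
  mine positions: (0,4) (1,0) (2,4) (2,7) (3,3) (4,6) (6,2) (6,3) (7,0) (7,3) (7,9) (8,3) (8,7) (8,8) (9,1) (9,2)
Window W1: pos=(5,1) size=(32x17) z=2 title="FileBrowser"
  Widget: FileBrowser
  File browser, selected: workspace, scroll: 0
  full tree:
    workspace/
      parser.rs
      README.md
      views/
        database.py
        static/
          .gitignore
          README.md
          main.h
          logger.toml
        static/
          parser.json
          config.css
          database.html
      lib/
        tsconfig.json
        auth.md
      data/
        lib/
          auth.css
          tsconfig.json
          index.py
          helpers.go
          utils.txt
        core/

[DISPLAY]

━━━━━━━━━━━━━━━━┓                                    
━━━━━━━━━━━━━━━━━━━━┓                                
er                  ┃                                
────────────────────┨                                
space/              ┃                                
.rs                 ┃                                
.md                 ┃                                
ews/                ┃                                
b/                  ┃                                
ta/                 ┃                                
                    ┃                                
                    ┃                                
                    ┃                                
                    ┃                                
                    ┃                                
                    ┃                                
                    ┃                                
━━━━━━━━━━━━━━━━━━━━┛                                


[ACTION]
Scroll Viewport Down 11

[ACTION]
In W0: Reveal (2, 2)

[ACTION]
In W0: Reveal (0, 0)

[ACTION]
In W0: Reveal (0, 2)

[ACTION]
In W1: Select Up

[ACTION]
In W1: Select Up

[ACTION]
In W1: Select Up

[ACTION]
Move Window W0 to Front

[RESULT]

━━━━━━━━━━━━━━━━┓                                    
esweeper        ┃━━━┓                                
────────────────┨   ┃                                
■■■■■■          ┃───┨                                
■■■■■■          ┃   ┃                                
■■■■■■          ┃   ┃                                
■■■■■■          ┃   ┃                                
■■■■■■          ┃   ┃                                
■■■■■■          ┃   ┃                                
■■■■■■          ┃   ┃                                
■■■■■■          ┃   ┃                                
■■■■■■          ┃   ┃                                
■■■■■■          ┃   ┃                                
                ┃   ┃                                
                ┃   ┃                                
                ┃   ┃                                
                ┃   ┃                                
━━━━━━━━━━━━━━━━┛━━━┛                                


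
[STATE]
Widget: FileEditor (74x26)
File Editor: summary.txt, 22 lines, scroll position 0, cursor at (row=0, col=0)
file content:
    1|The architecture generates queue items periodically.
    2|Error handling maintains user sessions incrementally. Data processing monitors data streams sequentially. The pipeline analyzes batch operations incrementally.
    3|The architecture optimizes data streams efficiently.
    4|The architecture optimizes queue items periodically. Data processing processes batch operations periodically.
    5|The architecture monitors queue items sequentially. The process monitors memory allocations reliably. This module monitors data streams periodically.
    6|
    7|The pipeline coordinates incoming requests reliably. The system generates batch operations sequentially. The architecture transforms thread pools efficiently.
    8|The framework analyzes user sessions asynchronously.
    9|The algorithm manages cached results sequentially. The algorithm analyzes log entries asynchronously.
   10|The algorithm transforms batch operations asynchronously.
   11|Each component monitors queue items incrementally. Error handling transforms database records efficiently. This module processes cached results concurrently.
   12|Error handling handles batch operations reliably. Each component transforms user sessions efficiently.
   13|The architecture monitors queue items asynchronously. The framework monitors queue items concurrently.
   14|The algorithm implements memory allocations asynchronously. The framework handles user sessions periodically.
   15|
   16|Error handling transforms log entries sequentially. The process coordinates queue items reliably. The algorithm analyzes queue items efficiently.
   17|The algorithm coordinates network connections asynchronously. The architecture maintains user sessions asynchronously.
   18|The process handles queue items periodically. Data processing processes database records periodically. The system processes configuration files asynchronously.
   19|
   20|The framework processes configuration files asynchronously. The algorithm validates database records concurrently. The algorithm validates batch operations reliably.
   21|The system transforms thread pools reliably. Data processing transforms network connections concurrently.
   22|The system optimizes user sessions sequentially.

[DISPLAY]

█he architecture generates queue items periodically.                     ▲
Error handling maintains user sessions incrementally. Data processing mon█
The architecture optimizes data streams efficiently.                     ░
The architecture optimizes queue items periodically. Data processing proc░
The architecture monitors queue items sequentially. The process monitors ░
                                                                         ░
The pipeline coordinates incoming requests reliably. The system generates░
The framework analyzes user sessions asynchronously.                     ░
The algorithm manages cached results sequentially. The algorithm analyzes░
The algorithm transforms batch operations asynchronously.                ░
Each component monitors queue items incrementally. Error handling transfo░
Error handling handles batch operations reliably. Each component transfor░
The architecture monitors queue items asynchronously. The framework monit░
The algorithm implements memory allocations asynchronously. The framework░
                                                                         ░
Error handling transforms log entries sequentially. The process coordinat░
The algorithm coordinates network connections asynchronously. The archite░
The process handles queue items periodically. Data processing processes d░
                                                                         ░
The framework processes configuration files asynchronously. The algorithm░
The system transforms thread pools reliably. Data processing transforms n░
The system optimizes user sessions sequentially.                         ░
                                                                         ░
                                                                         ░
                                                                         ░
                                                                         ▼


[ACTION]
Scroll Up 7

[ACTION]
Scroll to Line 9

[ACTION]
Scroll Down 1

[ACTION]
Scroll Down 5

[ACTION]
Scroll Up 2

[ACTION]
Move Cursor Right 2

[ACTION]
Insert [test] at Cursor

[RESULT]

Thtest█ architecture generates queue items periodically.                 ▲
Error handling maintains user sessions incrementally. Data processing mon█
The architecture optimizes data streams efficiently.                     ░
The architecture optimizes queue items periodically. Data processing proc░
The architecture monitors queue items sequentially. The process monitors ░
                                                                         ░
The pipeline coordinates incoming requests reliably. The system generates░
The framework analyzes user sessions asynchronously.                     ░
The algorithm manages cached results sequentially. The algorithm analyzes░
The algorithm transforms batch operations asynchronously.                ░
Each component monitors queue items incrementally. Error handling transfo░
Error handling handles batch operations reliably. Each component transfor░
The architecture monitors queue items asynchronously. The framework monit░
The algorithm implements memory allocations asynchronously. The framework░
                                                                         ░
Error handling transforms log entries sequentially. The process coordinat░
The algorithm coordinates network connections asynchronously. The archite░
The process handles queue items periodically. Data processing processes d░
                                                                         ░
The framework processes configuration files asynchronously. The algorithm░
The system transforms thread pools reliably. Data processing transforms n░
The system optimizes user sessions sequentially.                         ░
                                                                         ░
                                                                         ░
                                                                         ░
                                                                         ▼


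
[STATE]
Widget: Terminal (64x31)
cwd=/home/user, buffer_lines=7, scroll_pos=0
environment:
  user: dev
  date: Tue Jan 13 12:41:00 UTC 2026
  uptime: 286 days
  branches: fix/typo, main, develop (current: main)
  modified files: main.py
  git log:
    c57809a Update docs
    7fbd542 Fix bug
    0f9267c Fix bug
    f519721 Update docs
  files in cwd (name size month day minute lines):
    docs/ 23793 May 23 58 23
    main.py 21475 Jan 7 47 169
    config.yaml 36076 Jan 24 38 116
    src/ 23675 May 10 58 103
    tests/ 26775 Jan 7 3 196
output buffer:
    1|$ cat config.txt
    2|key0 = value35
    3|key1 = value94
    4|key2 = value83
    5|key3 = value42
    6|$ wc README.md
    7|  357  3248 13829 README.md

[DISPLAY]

$ cat config.txt                                                
key0 = value35                                                  
key1 = value94                                                  
key2 = value83                                                  
key3 = value42                                                  
$ wc README.md                                                  
  357  3248 13829 README.md                                     
$ █                                                             
                                                                
                                                                
                                                                
                                                                
                                                                
                                                                
                                                                
                                                                
                                                                
                                                                
                                                                
                                                                
                                                                
                                                                
                                                                
                                                                
                                                                
                                                                
                                                                
                                                                
                                                                
                                                                
                                                                


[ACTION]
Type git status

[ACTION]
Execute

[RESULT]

$ cat config.txt                                                
key0 = value35                                                  
key1 = value94                                                  
key2 = value83                                                  
key3 = value42                                                  
$ wc README.md                                                  
  357  3248 13829 README.md                                     
$ git status                                                    
On branch main                                                  
Changes not staged for commit:                                  
                                                                
        modified:   main.py                                     
$ █                                                             
                                                                
                                                                
                                                                
                                                                
                                                                
                                                                
                                                                
                                                                
                                                                
                                                                
                                                                
                                                                
                                                                
                                                                
                                                                
                                                                
                                                                
                                                                


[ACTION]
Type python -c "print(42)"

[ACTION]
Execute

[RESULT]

$ cat config.txt                                                
key0 = value35                                                  
key1 = value94                                                  
key2 = value83                                                  
key3 = value42                                                  
$ wc README.md                                                  
  357  3248 13829 README.md                                     
$ git status                                                    
On branch main                                                  
Changes not staged for commit:                                  
                                                                
        modified:   main.py                                     
$ python -c "print(42)"                                         
42                                                              
$ █                                                             
                                                                
                                                                
                                                                
                                                                
                                                                
                                                                
                                                                
                                                                
                                                                
                                                                
                                                                
                                                                
                                                                
                                                                
                                                                
                                                                


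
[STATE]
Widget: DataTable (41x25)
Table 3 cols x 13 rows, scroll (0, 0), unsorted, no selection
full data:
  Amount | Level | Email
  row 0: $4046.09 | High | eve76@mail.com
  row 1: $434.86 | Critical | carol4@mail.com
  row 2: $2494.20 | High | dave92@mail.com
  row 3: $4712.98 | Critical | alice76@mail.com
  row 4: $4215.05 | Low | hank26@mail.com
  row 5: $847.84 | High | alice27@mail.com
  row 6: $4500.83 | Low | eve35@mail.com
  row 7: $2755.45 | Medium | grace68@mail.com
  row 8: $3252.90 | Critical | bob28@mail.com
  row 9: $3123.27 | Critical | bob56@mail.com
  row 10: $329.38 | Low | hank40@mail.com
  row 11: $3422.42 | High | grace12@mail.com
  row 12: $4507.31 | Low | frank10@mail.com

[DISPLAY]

Amount  │Level   │Email                  
────────┼────────┼────────────────       
$4046.09│High    │eve76@mail.com         
$434.86 │Critical│carol4@mail.com        
$2494.20│High    │dave92@mail.com        
$4712.98│Critical│alice76@mail.com       
$4215.05│Low     │hank26@mail.com        
$847.84 │High    │alice27@mail.com       
$4500.83│Low     │eve35@mail.com         
$2755.45│Medium  │grace68@mail.com       
$3252.90│Critical│bob28@mail.com         
$3123.27│Critical│bob56@mail.com         
$329.38 │Low     │hank40@mail.com        
$3422.42│High    │grace12@mail.com       
$4507.31│Low     │frank10@mail.com       
                                         
                                         
                                         
                                         
                                         
                                         
                                         
                                         
                                         
                                         


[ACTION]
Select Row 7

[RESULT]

Amount  │Level   │Email                  
────────┼────────┼────────────────       
$4046.09│High    │eve76@mail.com         
$434.86 │Critical│carol4@mail.com        
$2494.20│High    │dave92@mail.com        
$4712.98│Critical│alice76@mail.com       
$4215.05│Low     │hank26@mail.com        
$847.84 │High    │alice27@mail.com       
$4500.83│Low     │eve35@mail.com         
>2755.45│Medium  │grace68@mail.com       
$3252.90│Critical│bob28@mail.com         
$3123.27│Critical│bob56@mail.com         
$329.38 │Low     │hank40@mail.com        
$3422.42│High    │grace12@mail.com       
$4507.31│Low     │frank10@mail.com       
                                         
                                         
                                         
                                         
                                         
                                         
                                         
                                         
                                         
                                         


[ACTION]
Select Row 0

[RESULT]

Amount  │Level   │Email                  
────────┼────────┼────────────────       
>4046.09│High    │eve76@mail.com         
$434.86 │Critical│carol4@mail.com        
$2494.20│High    │dave92@mail.com        
$4712.98│Critical│alice76@mail.com       
$4215.05│Low     │hank26@mail.com        
$847.84 │High    │alice27@mail.com       
$4500.83│Low     │eve35@mail.com         
$2755.45│Medium  │grace68@mail.com       
$3252.90│Critical│bob28@mail.com         
$3123.27│Critical│bob56@mail.com         
$329.38 │Low     │hank40@mail.com        
$3422.42│High    │grace12@mail.com       
$4507.31│Low     │frank10@mail.com       
                                         
                                         
                                         
                                         
                                         
                                         
                                         
                                         
                                         
                                         


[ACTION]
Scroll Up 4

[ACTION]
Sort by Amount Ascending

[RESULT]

Amount ▲│Level   │Email                  
────────┼────────┼────────────────       
>329.38 │Low     │hank40@mail.com        
$434.86 │Critical│carol4@mail.com        
$847.84 │High    │alice27@mail.com       
$2494.20│High    │dave92@mail.com        
$2755.45│Medium  │grace68@mail.com       
$3123.27│Critical│bob56@mail.com         
$3252.90│Critical│bob28@mail.com         
$3422.42│High    │grace12@mail.com       
$4046.09│High    │eve76@mail.com         
$4215.05│Low     │hank26@mail.com        
$4500.83│Low     │eve35@mail.com         
$4507.31│Low     │frank10@mail.com       
$4712.98│Critical│alice76@mail.com       
                                         
                                         
                                         
                                         
                                         
                                         
                                         
                                         
                                         
                                         


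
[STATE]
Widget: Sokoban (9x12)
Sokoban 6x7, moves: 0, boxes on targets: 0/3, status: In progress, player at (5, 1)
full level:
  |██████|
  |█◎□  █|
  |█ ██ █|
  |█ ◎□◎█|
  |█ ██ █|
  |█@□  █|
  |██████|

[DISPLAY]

██████   
█◎□  █   
█ ██ █   
█ ◎□◎█   
█ ██ █   
█@□  █   
██████   
Moves: 0 
         
         
         
         


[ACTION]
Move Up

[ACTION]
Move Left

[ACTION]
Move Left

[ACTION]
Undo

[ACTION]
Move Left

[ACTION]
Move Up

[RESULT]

██████   
█◎□  █   
█ ██ █   
█ ◎□◎█   
█@██ █   
█ □  █   
██████   
Moves: 1 
         
         
         
         


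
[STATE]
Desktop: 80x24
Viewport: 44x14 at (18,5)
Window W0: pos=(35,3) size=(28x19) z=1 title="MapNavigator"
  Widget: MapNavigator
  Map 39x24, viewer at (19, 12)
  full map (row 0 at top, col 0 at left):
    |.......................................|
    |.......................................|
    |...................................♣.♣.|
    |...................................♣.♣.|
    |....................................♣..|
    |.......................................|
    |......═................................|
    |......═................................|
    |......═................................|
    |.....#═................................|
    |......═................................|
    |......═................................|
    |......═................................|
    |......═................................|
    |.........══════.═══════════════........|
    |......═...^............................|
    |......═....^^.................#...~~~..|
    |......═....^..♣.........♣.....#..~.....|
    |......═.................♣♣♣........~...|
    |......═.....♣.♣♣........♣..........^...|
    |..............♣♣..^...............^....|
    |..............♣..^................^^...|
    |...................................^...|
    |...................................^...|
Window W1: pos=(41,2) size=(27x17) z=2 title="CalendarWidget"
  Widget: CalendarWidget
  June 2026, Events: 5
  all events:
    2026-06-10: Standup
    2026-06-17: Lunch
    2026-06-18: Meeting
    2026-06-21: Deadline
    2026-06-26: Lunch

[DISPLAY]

                 ┠─────┃        June 2026   
                 ┃.....┃Mo Tu We Th Fr Sa Su
                 ┃═....┃ 1  2  3  4  5  6  7
                 ┃═....┃ 8  9 10* 11 12 13 1
                 ┃═....┃15 16 17* 18* 19 20 
                 ┃═....┃22 23 24 25 26* 27 2
                 ┃═....┃29 30               
                 ┃═....┃                    
                 ┃═....┃                    
                 ┃═....┃                    
                 ┃...══┃                    
                 ┃═...^┃                    
                 ┃═....┃                    
                 ┃═....┗━━━━━━━━━━━━━━━━━━━━


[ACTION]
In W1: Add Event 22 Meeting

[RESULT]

                 ┠─────┃        June 2026   
                 ┃.....┃Mo Tu We Th Fr Sa Su
                 ┃═....┃ 1  2  3  4  5  6  7
                 ┃═....┃ 8  9 10* 11 12 13 1
                 ┃═....┃15 16 17* 18* 19 20 
                 ┃═....┃22* 23 24 25 26* 27 
                 ┃═....┃29 30               
                 ┃═....┃                    
                 ┃═....┃                    
                 ┃═....┃                    
                 ┃...══┃                    
                 ┃═...^┃                    
                 ┃═....┃                    
                 ┃═....┗━━━━━━━━━━━━━━━━━━━━


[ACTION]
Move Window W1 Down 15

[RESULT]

                 ┠──────────────────────────
                 ┃..........................
                 ┃═....┏━━━━━━━━━━━━━━━━━━━━
                 ┃═....┃ CalendarWidget     
                 ┃═....┠────────────────────
                 ┃═....┃        June 2026   
                 ┃═....┃Mo Tu We Th Fr Sa Su
                 ┃═....┃ 1  2  3  4  5  6  7
                 ┃═....┃ 8  9 10* 11 12 13 1
                 ┃═....┃15 16 17* 18* 19 20 
                 ┃...══┃22* 23 24 25 26* 27 
                 ┃═...^┃29 30               
                 ┃═....┃                    
                 ┃═....┃                    


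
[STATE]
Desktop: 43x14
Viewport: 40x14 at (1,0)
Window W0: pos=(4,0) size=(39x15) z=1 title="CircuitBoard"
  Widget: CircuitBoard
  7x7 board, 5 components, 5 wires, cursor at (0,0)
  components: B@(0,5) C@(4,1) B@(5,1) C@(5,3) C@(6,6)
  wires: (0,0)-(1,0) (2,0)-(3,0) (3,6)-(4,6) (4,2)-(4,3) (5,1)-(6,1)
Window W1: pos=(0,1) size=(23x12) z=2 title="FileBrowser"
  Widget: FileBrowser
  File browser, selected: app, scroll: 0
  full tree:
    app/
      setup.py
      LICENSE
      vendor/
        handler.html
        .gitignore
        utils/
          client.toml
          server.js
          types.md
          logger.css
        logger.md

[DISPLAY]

   ┏━━━━━━━━━━━━━━━━━━━━━━━━━━━━━━━━━━━━
━━━━━━━━━━━━━━━━━━━━━┓                  
 FileBrowser         ┃──────────────────
─────────────────────┨                  
> [-] app/           ┃      B           
    setup.py         ┃                  
    LICENSE          ┃                  
    [+] vendor/      ┃                  
                     ┃                  
                     ┃                  
                     ┃          ·       
                     ┃          │       
━━━━━━━━━━━━━━━━━━━━━┛          ·       
   ┃                                    


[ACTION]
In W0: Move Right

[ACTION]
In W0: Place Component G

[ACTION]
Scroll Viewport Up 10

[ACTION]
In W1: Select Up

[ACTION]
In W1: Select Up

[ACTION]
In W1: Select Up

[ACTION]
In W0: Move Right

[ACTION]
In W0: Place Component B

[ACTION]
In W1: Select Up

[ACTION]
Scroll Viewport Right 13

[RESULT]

 ┏━━━━━━━━━━━━━━━━━━━━━━━━━━━━━━━━━━━━━┓
━━━━━━━━━━━━━━━━━━━┓                   ┃
ileBrowser         ┃───────────────────┨
───────────────────┨                   ┃
[-] app/           ┃      B            ┃
  setup.py         ┃                   ┃
  LICENSE          ┃                   ┃
  [+] vendor/      ┃                   ┃
                   ┃                   ┃
                   ┃                   ┃
                   ┃          ·        ┃
                   ┃          │        ┃
━━━━━━━━━━━━━━━━━━━┛          ·        ┃
 ┃                                     ┃


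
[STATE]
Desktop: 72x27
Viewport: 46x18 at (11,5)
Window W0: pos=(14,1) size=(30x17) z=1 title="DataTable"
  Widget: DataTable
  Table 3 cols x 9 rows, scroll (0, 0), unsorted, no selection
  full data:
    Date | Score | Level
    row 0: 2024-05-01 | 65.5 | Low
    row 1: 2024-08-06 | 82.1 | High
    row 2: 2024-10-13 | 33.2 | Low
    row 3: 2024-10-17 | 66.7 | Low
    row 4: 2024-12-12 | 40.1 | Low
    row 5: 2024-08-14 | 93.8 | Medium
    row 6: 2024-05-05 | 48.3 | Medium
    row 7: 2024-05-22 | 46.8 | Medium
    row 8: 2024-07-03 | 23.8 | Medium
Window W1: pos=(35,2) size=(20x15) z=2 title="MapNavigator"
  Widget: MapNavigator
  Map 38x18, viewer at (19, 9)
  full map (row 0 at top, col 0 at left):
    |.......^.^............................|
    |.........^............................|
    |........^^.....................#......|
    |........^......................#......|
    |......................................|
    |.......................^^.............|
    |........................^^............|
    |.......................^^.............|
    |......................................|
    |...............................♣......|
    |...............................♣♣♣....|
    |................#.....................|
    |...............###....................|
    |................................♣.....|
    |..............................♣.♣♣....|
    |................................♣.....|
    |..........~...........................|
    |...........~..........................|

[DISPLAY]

   ┃──────────┼─────┼───┃..................┃  
   ┃2024-05-01│65.5 │Low┃.............^^...┃  
   ┃2024-08-06│82.1 │Hig┃..............^^..┃  
   ┃2024-10-13│33.2 │Low┃.............^^...┃  
   ┃2024-10-17│66.7 │Low┃..................┃  
   ┃2024-12-12│40.1 │Low┃.........@........┃  
   ┃2024-08-14│93.8 │Med┃..................┃  
   ┃2024-05-05│48.3 │Med┃......#...........┃  
   ┃2024-05-22│46.8 │Med┃.....###..........┃  
   ┃2024-07-03│23.8 │Med┃..................┃  
   ┃                    ┃..................┃  
   ┃                    ┗━━━━━━━━━━━━━━━━━━┛  
   ┗━━━━━━━━━━━━━━━━━━━━━━━━━━━━┛             
                                              
                                              
                                              
                                              
                                              


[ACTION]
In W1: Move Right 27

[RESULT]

   ┃──────────┼─────┼───┃..........        ┃  
   ┃2024-05-01│65.5 │Low┃..........        ┃  
   ┃2024-08-06│82.1 │Hig┃..........        ┃  
   ┃2024-10-13│33.2 │Low┃..........        ┃  
   ┃2024-10-17│66.7 │Low┃..........        ┃  
   ┃2024-12-12│40.1 │Low┃...♣.....@        ┃  
   ┃2024-08-14│93.8 │Med┃...♣♣♣....        ┃  
   ┃2024-05-05│48.3 │Med┃..........        ┃  
   ┃2024-05-22│46.8 │Med┃..........        ┃  
   ┃2024-07-03│23.8 │Med┃....♣.....        ┃  
   ┃                    ┃..♣.♣♣....        ┃  
   ┃                    ┗━━━━━━━━━━━━━━━━━━┛  
   ┗━━━━━━━━━━━━━━━━━━━━━━━━━━━━┛             
                                              
                                              
                                              
                                              
                                              


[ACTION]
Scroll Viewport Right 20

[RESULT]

─────┼───┃..........        ┃                 
65.5 │Low┃..........        ┃                 
82.1 │Hig┃..........        ┃                 
33.2 │Low┃..........        ┃                 
66.7 │Low┃..........        ┃                 
40.1 │Low┃...♣.....@        ┃                 
93.8 │Med┃...♣♣♣....        ┃                 
48.3 │Med┃..........        ┃                 
46.8 │Med┃..........        ┃                 
23.8 │Med┃....♣.....        ┃                 
         ┃..♣.♣♣....        ┃                 
         ┗━━━━━━━━━━━━━━━━━━┛                 
━━━━━━━━━━━━━━━━━┛                            
                                              
                                              
                                              
                                              
                                              


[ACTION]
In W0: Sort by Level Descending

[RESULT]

─────┼───┃..........        ┃                 
93.8 │Med┃..........        ┃                 
48.3 │Med┃..........        ┃                 
46.8 │Med┃..........        ┃                 
23.8 │Med┃..........        ┃                 
65.5 │Low┃...♣.....@        ┃                 
33.2 │Low┃...♣♣♣....        ┃                 
66.7 │Low┃..........        ┃                 
40.1 │Low┃..........        ┃                 
82.1 │Hig┃....♣.....        ┃                 
         ┃..♣.♣♣....        ┃                 
         ┗━━━━━━━━━━━━━━━━━━┛                 
━━━━━━━━━━━━━━━━━┛                            
                                              
                                              
                                              
                                              
                                              


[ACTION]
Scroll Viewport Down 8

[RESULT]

23.8 │Med┃..........        ┃                 
65.5 │Low┃...♣.....@        ┃                 
33.2 │Low┃...♣♣♣....        ┃                 
66.7 │Low┃..........        ┃                 
40.1 │Low┃..........        ┃                 
82.1 │Hig┃....♣.....        ┃                 
         ┃..♣.♣♣....        ┃                 
         ┗━━━━━━━━━━━━━━━━━━┛                 
━━━━━━━━━━━━━━━━━┛                            
                                              
                                              
                                              
                                              
                                              
                                              
                                              
                                              
                                              


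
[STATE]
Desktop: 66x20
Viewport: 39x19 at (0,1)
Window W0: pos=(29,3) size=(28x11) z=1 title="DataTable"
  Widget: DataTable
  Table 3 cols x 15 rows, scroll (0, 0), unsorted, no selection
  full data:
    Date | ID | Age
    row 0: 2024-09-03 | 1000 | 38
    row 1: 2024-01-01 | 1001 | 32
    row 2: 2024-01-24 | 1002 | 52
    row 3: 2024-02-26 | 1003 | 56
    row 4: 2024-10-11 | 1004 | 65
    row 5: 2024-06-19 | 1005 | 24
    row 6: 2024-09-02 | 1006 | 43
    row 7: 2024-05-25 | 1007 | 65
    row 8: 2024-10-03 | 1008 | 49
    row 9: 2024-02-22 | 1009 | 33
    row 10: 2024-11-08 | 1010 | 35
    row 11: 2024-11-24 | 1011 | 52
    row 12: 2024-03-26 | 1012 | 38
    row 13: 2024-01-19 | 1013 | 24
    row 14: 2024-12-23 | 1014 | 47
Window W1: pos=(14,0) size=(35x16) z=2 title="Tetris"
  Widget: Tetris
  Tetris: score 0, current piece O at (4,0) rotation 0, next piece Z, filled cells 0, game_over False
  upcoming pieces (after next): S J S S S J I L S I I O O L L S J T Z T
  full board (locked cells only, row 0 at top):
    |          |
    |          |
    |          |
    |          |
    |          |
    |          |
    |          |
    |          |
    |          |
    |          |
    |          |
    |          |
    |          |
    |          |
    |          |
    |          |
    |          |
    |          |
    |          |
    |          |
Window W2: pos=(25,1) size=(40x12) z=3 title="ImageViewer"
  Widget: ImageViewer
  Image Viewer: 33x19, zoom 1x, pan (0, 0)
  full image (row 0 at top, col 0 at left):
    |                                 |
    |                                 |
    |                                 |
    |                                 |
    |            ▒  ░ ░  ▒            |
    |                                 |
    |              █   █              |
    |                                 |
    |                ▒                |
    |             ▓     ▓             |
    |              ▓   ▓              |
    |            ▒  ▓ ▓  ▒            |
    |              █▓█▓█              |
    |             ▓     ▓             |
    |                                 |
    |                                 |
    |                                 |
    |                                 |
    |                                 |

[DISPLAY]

              ┃ Tetris   ┏━━━━━━━━━━━━━
              ┠──────────┃ ImageViewer 
              ┃          ┠─────────────
              ┃          ┃             
              ┃          ┃             
              ┃          ┃             
              ┃          ┃             
              ┃          ┃            ▒
              ┃          ┃             
              ┃          ┃             
              ┃          ┃             
              ┃          ┗━━━━━━━━━━━━━
              ┃          │             
              ┃          │             
              ┗━━━━━━━━━━━━━━━━━━━━━━━━
                                       
                                       
                                       
                                       


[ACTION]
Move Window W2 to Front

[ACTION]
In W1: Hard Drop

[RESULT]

              ┃ Tetris   ┏━━━━━━━━━━━━━
              ┠──────────┃ ImageViewer 
              ┃          ┠─────────────
              ┃          ┃             
              ┃          ┃             
              ┃          ┃             
              ┃          ┃             
              ┃          ┃            ▒
              ┃          ┃             
              ┃          ┃             
              ┃          ┃             
              ┃          ┗━━━━━━━━━━━━━
              ┃    ▓▓    │             
              ┃    ▓▓    │             
              ┗━━━━━━━━━━━━━━━━━━━━━━━━
                                       
                                       
                                       
                                       


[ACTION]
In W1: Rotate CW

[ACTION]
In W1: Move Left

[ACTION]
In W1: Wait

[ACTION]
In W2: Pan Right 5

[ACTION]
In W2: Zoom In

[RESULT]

              ┃ Tetris   ┏━━━━━━━━━━━━━
              ┠──────────┃ ImageViewer 
              ┃          ┠─────────────
              ┃          ┃             
              ┃          ┃             
              ┃          ┃             
              ┃          ┃             
              ┃          ┃             
              ┃          ┃             
              ┃          ┃             
              ┃          ┃             
              ┃          ┗━━━━━━━━━━━━━
              ┃    ▓▓    │             
              ┃    ▓▓    │             
              ┗━━━━━━━━━━━━━━━━━━━━━━━━
                                       
                                       
                                       
                                       
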